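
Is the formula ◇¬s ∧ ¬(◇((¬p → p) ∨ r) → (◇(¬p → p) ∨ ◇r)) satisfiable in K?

1. ◇¬s ∧ ¬(◇((¬p → p) ∨ r) → (◇(¬p → p) ∨ ◇r)), u
2. ◇¬s, u
3. ¬(◇((¬p → p) ∨ r) → (◇(¬p → p) ∨ ◇r)), u
4. ◇((¬p → p) ∨ r), u
5. ¬(◇(¬p → p) ∨ ◇r), u
6. ¬◇(¬p → p), u
7. ¬◇r, u
8. ¬s, v
9. ¬(¬p → p), v
10. ¬p, v
11. ¬r, v
12. (¬p → p) ∨ r, w
13. ¬(¬p → p), w
14. ¬p, w
15. ¬r, w
16. ¬p → p, w
17. p, w
Accessibility: uRv, uRw
Branch closes: p and ¬p both at w.
(One branch shown.) All branches close.

Unsatisfiable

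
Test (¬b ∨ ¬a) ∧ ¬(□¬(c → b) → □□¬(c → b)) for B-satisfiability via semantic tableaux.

Yes, satisfiable

1. (¬b ∨ ¬a) ∧ ¬(□¬(c → b) → □□¬(c → b)), u
2. ¬b ∨ ¬a, u   [∧-rule on 1]
3. ¬(□¬(c → b) → □□¬(c → b)), u   [∧-rule on 1]
4. □¬(c → b), u   [¬→-rule on 3]
5. ¬□□¬(c → b), u   [¬→-rule on 3]
6. ¬(c → b), u   [□-rule on 4 via uRu]
7. c, u   [¬→-rule on 6]
8. ¬b, u   [¬→-rule on 6]
9. ¬a, u   [∨-rule on 2 (branches; this branch)]
10. ¬□¬(c → b), v   [¬□-rule on 5: fresh world v, uRv]
11. ¬(c → b), v   [□-rule on 4 via uRv]
12. c, v   [¬→-rule on 11]
13. ¬b, v   [¬→-rule on 11]
14. c → b, w   [¬□-rule on 10: fresh world w, vRw]
15. b, w   [→-rule on 14 (branches; this branch)]
Accessibility: uRu, uRv, vRu, vRv, vRw, wRv, wRw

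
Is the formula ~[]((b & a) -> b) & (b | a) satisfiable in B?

1. ~[]((b & a) -> b) & (b | a), w0
2. ~[]((b & a) -> b), w0
3. b | a, w0
4. a, w0
5. ~((b & a) -> b), w1
6. b & a, w1
7. ~b, w1
8. b, w1
9. a, w1
Accessibility: w0Rw0, w0Rw1, w1Rw0, w1Rw1
Branch closes: b and ~b both at w1.
Every branch closes; the branch above is one of them.

Unsatisfiable (every branch closes)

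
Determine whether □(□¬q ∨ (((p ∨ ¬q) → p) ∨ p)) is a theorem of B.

Invalid (countermodel exists)

Tableau for the negation ¬□(□¬q ∨ (((p ∨ ¬q) → p) ∨ p)):
1. ¬□(□¬q ∨ (((p ∨ ¬q) → p) ∨ p)), u
2. ¬(□¬q ∨ (((p ∨ ¬q) → p) ∨ p)), v   [¬□-rule on 1: fresh world v, uRv]
3. ¬□¬q, v   [¬∨-rule on 2]
4. ¬(((p ∨ ¬q) → p) ∨ p), v   [¬∨-rule on 2]
5. ¬((p ∨ ¬q) → p), v   [¬∨-rule on 4]
6. ¬p, v   [¬∨-rule on 4]
7. p ∨ ¬q, v   [¬→-rule on 5]
8. ¬q, v   [∨-rule on 7 (branches; this branch)]
9. q, w   [¬□-rule on 3: fresh world w, vRw]
Accessibility: uRu, uRv, vRu, vRv, vRw, wRv, wRw
The negation has an open branch (countermodel exists).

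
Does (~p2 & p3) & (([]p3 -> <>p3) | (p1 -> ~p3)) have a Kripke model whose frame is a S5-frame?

Yes, satisfiable

1. (~p2 & p3) & (([]p3 -> <>p3) | (p1 -> ~p3)), w0
2. ~p2 & p3, w0
3. ([]p3 -> <>p3) | (p1 -> ~p3), w0
4. ~p2, w0
5. p3, w0
6. p1 -> ~p3, w0
7. ~p1, w0
Accessibility: w0Rw0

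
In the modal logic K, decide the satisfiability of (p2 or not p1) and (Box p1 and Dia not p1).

1. (p2 or not p1) and (Box p1 and Dia not p1), w0
2. p2 or not p1, w0   [and-rule on 1]
3. Box p1 and Dia not p1, w0   [and-rule on 1]
4. Box p1, w0   [and-rule on 3]
5. Dia not p1, w0   [and-rule on 3]
6. not p1, w0   [or-rule on 2 (branches; this branch)]
7. not p1, w1   [Dia-rule on 5: fresh world w1, w0Rw1]
8. p1, w1   [Box-rule on 4 via w0Rw1]
Accessibility: w0Rw1
Branch closes: p1 and not p1 both at w1.
All branches of the tableau close; one closing branch shown above.

Unsatisfiable (every branch closes)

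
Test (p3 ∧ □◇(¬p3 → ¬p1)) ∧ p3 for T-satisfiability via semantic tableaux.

1. (p3 ∧ □◇(¬p3 → ¬p1)) ∧ p3, w0
2. p3 ∧ □◇(¬p3 → ¬p1), w0
3. p3, w0
4. □◇(¬p3 → ¬p1), w0
5. ◇(¬p3 → ¬p1), w0
6. ¬p3 → ¬p1, w1
7. ◇(¬p3 → ¬p1), w1
8. ¬p1, w1
9. ¬p3 → ¬p1, w2
10. ¬p1, w2
Accessibility: w0Rw0, w0Rw1, w1Rw1, w1Rw2, w2Rw2

Satisfiable (open branch found)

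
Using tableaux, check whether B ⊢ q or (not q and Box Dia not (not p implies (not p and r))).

Tableau for the negation not (q or (not q and Box Dia not (not p implies (not p and r)))):
1. not (q or (not q and Box Dia not (not p implies (not p and r)))), w0
2. not q, w0
3. not (not q and Box Dia not (not p implies (not p and r))), w0
4. not Box Dia not (not p implies (not p and r)), w0
5. not Dia not (not p implies (not p and r)), w1
6. not p implies (not p and r), w0
7. not p implies (not p and r), w1
8. not p and r, w0
9. not p, w0
10. r, w0
11. not p and r, w1
12. not p, w1
13. r, w1
Accessibility: w0Rw0, w0Rw1, w1Rw0, w1Rw1
The negation has an open branch (countermodel exists).

Invalid (countermodel exists)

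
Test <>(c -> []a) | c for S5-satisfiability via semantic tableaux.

Yes, satisfiable

1. <>(c -> []a) | c, 0
2. c, 0
Accessibility: 0R0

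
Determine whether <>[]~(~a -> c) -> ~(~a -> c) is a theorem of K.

Invalid (countermodel exists)

Tableau for the negation ~(<>[]~(~a -> c) -> ~(~a -> c)):
1. ~(<>[]~(~a -> c) -> ~(~a -> c)), w0
2. <>[]~(~a -> c), w0
3. ~a -> c, w0
4. c, w0
5. []~(~a -> c), w1
Accessibility: w0Rw1
The negation has an open branch (countermodel exists).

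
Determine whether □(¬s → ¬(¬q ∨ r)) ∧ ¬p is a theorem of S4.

Tableau for the negation ¬(□(¬s → ¬(¬q ∨ r)) ∧ ¬p):
1. ¬(□(¬s → ¬(¬q ∨ r)) ∧ ¬p), 0
2. p, 0
Accessibility: 0R0
The negation has an open branch (countermodel exists).

Invalid (countermodel exists)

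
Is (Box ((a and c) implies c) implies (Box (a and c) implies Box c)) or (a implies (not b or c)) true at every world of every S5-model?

Valid in S5

Tableau for the negation not ((Box ((a and c) implies c) implies (Box (a and c) implies Box c)) or (a implies (not b or c))):
1. not ((Box ((a and c) implies c) implies (Box (a and c) implies Box c)) or (a implies (not b or c))), w0
2. not (Box ((a and c) implies c) implies (Box (a and c) implies Box c)), w0
3. not (a implies (not b or c)), w0
4. Box ((a and c) implies c), w0
5. not (Box (a and c) implies Box c), w0
6. a, w0
7. not (not b or c), w0
8. Box (a and c), w0
9. not Box c, w0
10. b, w0
11. not c, w0
12. (a and c) implies c, w0
13. a and c, w0
14. c, w0
Accessibility: w0Rw0
Branch closes: c and not c both at w0.
Every branch of the negation's tableau closes; the branch above is one of them.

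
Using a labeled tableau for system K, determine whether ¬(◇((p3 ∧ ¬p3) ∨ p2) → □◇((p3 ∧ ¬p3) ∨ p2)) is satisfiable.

Satisfiable

1. ¬(◇((p3 ∧ ¬p3) ∨ p2) → □◇((p3 ∧ ¬p3) ∨ p2)), 0
2. ◇((p3 ∧ ¬p3) ∨ p2), 0
3. ¬□◇((p3 ∧ ¬p3) ∨ p2), 0
4. (p3 ∧ ¬p3) ∨ p2, 1
5. p2, 1
6. ¬◇((p3 ∧ ¬p3) ∨ p2), 2
Accessibility: 0R1, 0R2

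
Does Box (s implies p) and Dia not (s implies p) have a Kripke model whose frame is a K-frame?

No, unsatisfiable

1. Box (s implies p) and Dia not (s implies p), u
2. Box (s implies p), u   [and-rule on 1]
3. Dia not (s implies p), u   [and-rule on 1]
4. not (s implies p), v   [Dia-rule on 3: fresh world v, uRv]
5. s, v   [neg-implies-rule on 4]
6. not p, v   [neg-implies-rule on 4]
7. s implies p, v   [Box-rule on 2 via uRv]
8. p, v   [implies-rule on 7 (branches; this branch)]
Accessibility: uRv
Branch closes: p and not p both at v.
All branches of the tableau close; one closing branch shown above.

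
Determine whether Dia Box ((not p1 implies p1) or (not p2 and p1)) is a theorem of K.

Not valid

Tableau for the negation not Dia Box ((not p1 implies p1) or (not p2 and p1)):
1. not Dia Box ((not p1 implies p1) or (not p2 and p1)), u
The negation has an open branch (countermodel exists).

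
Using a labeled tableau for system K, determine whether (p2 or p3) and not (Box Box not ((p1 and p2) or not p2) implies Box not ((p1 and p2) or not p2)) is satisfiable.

1. (p2 or p3) and not (Box Box not ((p1 and p2) or not p2) implies Box not ((p1 and p2) or not p2)), w0
2. p2 or p3, w0
3. not (Box Box not ((p1 and p2) or not p2) implies Box not ((p1 and p2) or not p2)), w0
4. Box Box not ((p1 and p2) or not p2), w0
5. not Box not ((p1 and p2) or not p2), w0
6. p3, w0
7. (p1 and p2) or not p2, w1
8. Box not ((p1 and p2) or not p2), w1
9. not p2, w1
Accessibility: w0Rw1

Yes, satisfiable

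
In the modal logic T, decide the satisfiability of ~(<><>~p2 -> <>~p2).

Satisfiable

1. ~(<><>~p2 -> <>~p2), u
2. <><>~p2, u
3. ~<>~p2, u
4. p2, u
5. <>~p2, v
6. p2, v
7. ~p2, w
Accessibility: uRu, uRv, vRv, vRw, wRw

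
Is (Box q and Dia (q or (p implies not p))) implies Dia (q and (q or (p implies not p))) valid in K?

Tableau for the negation not ((Box q and Dia (q or (p implies not p))) implies Dia (q and (q or (p implies not p)))):
1. not ((Box q and Dia (q or (p implies not p))) implies Dia (q and (q or (p implies not p)))), w0
2. Box q and Dia (q or (p implies not p)), w0
3. not Dia (q and (q or (p implies not p))), w0
4. Box q, w0
5. Dia (q or (p implies not p)), w0
6. q or (p implies not p), w1
7. not (q and (q or (p implies not p))), w1
8. q, w1
9. p implies not p, w1
10. not (q or (p implies not p)), w1
11. not q, w1
12. not (p implies not p), w1
Accessibility: w0Rw1
Branch closes: q and not q both at w1.
All branches of the negation close; one closing branch shown above.

Yes, valid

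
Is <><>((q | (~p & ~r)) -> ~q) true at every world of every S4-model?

Not valid

Tableau for the negation ~<><>((q | (~p & ~r)) -> ~q):
1. ~<><>((q | (~p & ~r)) -> ~q), u
2. ~<>((q | (~p & ~r)) -> ~q), u
3. ~((q | (~p & ~r)) -> ~q), u
4. q | (~p & ~r), u
5. q, u
6. ~p & ~r, u
7. ~p, u
8. ~r, u
Accessibility: uRu
The negation has an open branch (countermodel exists).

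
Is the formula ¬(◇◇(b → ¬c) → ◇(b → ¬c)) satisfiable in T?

1. ¬(◇◇(b → ¬c) → ◇(b → ¬c)), u
2. ◇◇(b → ¬c), u
3. ¬◇(b → ¬c), u
4. ¬(b → ¬c), u
5. b, u
6. c, u
7. ◇(b → ¬c), v
8. ¬(b → ¬c), v
9. b, v
10. c, v
11. b → ¬c, w
12. ¬c, w
Accessibility: uRu, uRv, vRv, vRw, wRw

Yes, satisfiable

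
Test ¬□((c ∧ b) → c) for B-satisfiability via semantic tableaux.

1. ¬□((c ∧ b) → c), w0
2. ¬((c ∧ b) → c), w1
3. c ∧ b, w1
4. ¬c, w1
5. c, w1
6. b, w1
Accessibility: w0Rw0, w0Rw1, w1Rw0, w1Rw1
Branch closes: c and ¬c both at w1.
(One branch shown.) All branches close.

Unsatisfiable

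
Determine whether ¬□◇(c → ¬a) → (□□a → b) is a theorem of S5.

No, not valid

Tableau for the negation ¬(¬□◇(c → ¬a) → (□□a → b)):
1. ¬(¬□◇(c → ¬a) → (□□a → b)), 0
2. ¬□◇(c → ¬a), 0   [¬→-rule on 1]
3. ¬(□□a → b), 0   [¬→-rule on 1]
4. □□a, 0   [¬→-rule on 3]
5. ¬b, 0   [¬→-rule on 3]
6. □a, 0   [□-rule on 4 via 0R0]
7. a, 0   [□-rule on 6 via 0R0]
8. ¬◇(c → ¬a), 1   [¬□-rule on 2: fresh world 1, 0R1]
9. □a, 1   [□-rule on 4 via 0R1]
10. a, 1   [□-rule on 6 via 0R1]
11. ¬(c → ¬a), 0   [¬◇-rule on 8 via 1R0]
12. c, 0   [¬→-rule on 11]
13. ¬(c → ¬a), 1   [¬◇-rule on 8 via 1R1]
14. c, 1   [¬→-rule on 13]
Accessibility: 0R0, 0R1, 1R0, 1R1
The negation has an open branch (countermodel exists).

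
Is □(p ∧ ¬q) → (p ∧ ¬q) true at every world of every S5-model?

Tableau for the negation ¬(□(p ∧ ¬q) → (p ∧ ¬q)):
1. ¬(□(p ∧ ¬q) → (p ∧ ¬q)), u
2. □(p ∧ ¬q), u
3. ¬(p ∧ ¬q), u
4. p ∧ ¬q, u
5. p, u
6. ¬q, u
7. q, u
Accessibility: uRu
Branch closes: q and ¬q both at u.
All branches of the negation close; one closing branch shown above.

Valid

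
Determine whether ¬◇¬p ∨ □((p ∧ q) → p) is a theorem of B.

Tableau for the negation ¬(¬◇¬p ∨ □((p ∧ q) → p)):
1. ¬(¬◇¬p ∨ □((p ∧ q) → p)), w0
2. ◇¬p, w0
3. ¬□((p ∧ q) → p), w0
4. ¬p, w1
5. ¬((p ∧ q) → p), w2
6. p ∧ q, w2
7. ¬p, w2
8. p, w2
9. q, w2
Accessibility: w0Rw0, w0Rw1, w0Rw2, w1Rw0, w1Rw1, w2Rw0, w2Rw2
Branch closes: p and ¬p both at w2.
All branches of the negation close; one closing branch shown above.

Valid in B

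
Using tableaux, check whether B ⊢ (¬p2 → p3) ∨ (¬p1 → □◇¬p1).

Tableau for the negation ¬((¬p2 → p3) ∨ (¬p1 → □◇¬p1)):
1. ¬((¬p2 → p3) ∨ (¬p1 → □◇¬p1)), u
2. ¬(¬p2 → p3), u
3. ¬(¬p1 → □◇¬p1), u
4. ¬p2, u
5. ¬p3, u
6. ¬p1, u
7. ¬□◇¬p1, u
8. ¬◇¬p1, v
9. p1, u
Accessibility: uRu, uRv, vRu, vRv
Branch closes: p1 and ¬p1 both at u.
Every branch of the negation's tableau closes; the branch above is one of them.

Valid in B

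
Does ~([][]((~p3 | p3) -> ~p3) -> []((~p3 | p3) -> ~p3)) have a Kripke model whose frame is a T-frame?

1. ~([][]((~p3 | p3) -> ~p3) -> []((~p3 | p3) -> ~p3)), w0
2. [][]((~p3 | p3) -> ~p3), w0   [~->-rule on 1]
3. ~[]((~p3 | p3) -> ~p3), w0   [~->-rule on 1]
4. []((~p3 | p3) -> ~p3), w0   [[]-rule on 2 via w0Rw0]
5. (~p3 | p3) -> ~p3, w0   [[]-rule on 4 via w0Rw0]
6. ~p3, w0   [->-rule on 5 (branches; this branch)]
7. ~((~p3 | p3) -> ~p3), w1   [~[]-rule on 3: fresh world w1, w0Rw1]
8. ~p3 | p3, w1   [~->-rule on 7]
9. p3, w1   [~->-rule on 7]
10. []((~p3 | p3) -> ~p3), w1   [[]-rule on 2 via w0Rw1]
11. (~p3 | p3) -> ~p3, w1   [[]-rule on 4 via w0Rw1]
12. ~(~p3 | p3), w1   [->-rule on 11 (branches; this branch)]
13. ~p3, w1   [~|-rule on 12]
Accessibility: w0Rw0, w0Rw1, w1Rw1
Branch closes: p3 and ~p3 both at w1.
Every branch closes; the branch above is one of them.

No, unsatisfiable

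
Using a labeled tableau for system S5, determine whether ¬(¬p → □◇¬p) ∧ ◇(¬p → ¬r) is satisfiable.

1. ¬(¬p → □◇¬p) ∧ ◇(¬p → ¬r), 0
2. ¬(¬p → □◇¬p), 0
3. ◇(¬p → ¬r), 0
4. ¬p, 0
5. ¬□◇¬p, 0
6. ¬p → ¬r, 1
7. ¬r, 1
8. ¬◇¬p, 2
9. p, 0
Accessibility: 0R0, 0R1, 0R2, 1R0, 1R1, 1R2, 2R0, 2R1, 2R2
Branch closes: p and ¬p both at 0.
All branches of the tableau close; one closing branch shown above.

Unsatisfiable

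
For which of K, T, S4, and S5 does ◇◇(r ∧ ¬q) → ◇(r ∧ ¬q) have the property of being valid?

S4, S5

S4-tableau for the negation ¬(◇◇(r ∧ ¬q) → ◇(r ∧ ¬q)):
1. ¬(◇◇(r ∧ ¬q) → ◇(r ∧ ¬q)), u
2. ◇◇(r ∧ ¬q), u
3. ¬◇(r ∧ ¬q), u
4. ¬(r ∧ ¬q), u
5. q, u
6. ◇(r ∧ ¬q), v
7. ¬(r ∧ ¬q), v
8. q, v
9. r ∧ ¬q, w
10. r, w
11. ¬q, w
12. ¬(r ∧ ¬q), w
13. q, w
Accessibility: uRu, uRv, uRw, vRv, vRw, wRw
Branch closes: q and ¬q both at w.
Every branch closes (one shown): valid in S4, hence also in S5 (every theorem of S4 is a theorem of S5).
T-tableau for the negation ¬(◇◇(r ∧ ¬q) → ◇(r ∧ ¬q)):
1. ¬(◇◇(r ∧ ¬q) → ◇(r ∧ ¬q)), u
2. ◇◇(r ∧ ¬q), u
3. ¬◇(r ∧ ¬q), u
4. ¬(r ∧ ¬q), u
5. q, u
6. ◇(r ∧ ¬q), v
7. ¬(r ∧ ¬q), v
8. q, v
9. r ∧ ¬q, w
10. r, w
11. ¬q, w
Accessibility: uRu, uRv, vRv, vRw, wRw
Complete open branch: countermodel on a T-frame, so not valid in T, nor in K (the same frame is also a K-frame).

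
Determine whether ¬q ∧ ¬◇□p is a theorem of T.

Tableau for the negation ¬(¬q ∧ ¬◇□p):
1. ¬(¬q ∧ ¬◇□p), 0
2. ◇□p, 0
3. □p, 1
4. p, 1
Accessibility: 0R0, 0R1, 1R1
The negation has an open branch (countermodel exists).

Invalid (countermodel exists)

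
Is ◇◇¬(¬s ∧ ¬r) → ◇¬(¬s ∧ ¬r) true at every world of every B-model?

Not valid

Tableau for the negation ¬(◇◇¬(¬s ∧ ¬r) → ◇¬(¬s ∧ ¬r)):
1. ¬(◇◇¬(¬s ∧ ¬r) → ◇¬(¬s ∧ ¬r)), w0
2. ◇◇¬(¬s ∧ ¬r), w0   [¬→-rule on 1]
3. ¬◇¬(¬s ∧ ¬r), w0   [¬→-rule on 1]
4. ¬s ∧ ¬r, w0   [¬◇-rule on 3 via w0Rw0]
5. ¬s, w0   [∧-rule on 4]
6. ¬r, w0   [∧-rule on 4]
7. ◇¬(¬s ∧ ¬r), w1   [◇-rule on 2: fresh world w1, w0Rw1]
8. ¬s ∧ ¬r, w1   [¬◇-rule on 3 via w0Rw1]
9. ¬s, w1   [∧-rule on 8]
10. ¬r, w1   [∧-rule on 8]
11. ¬(¬s ∧ ¬r), w2   [◇-rule on 7: fresh world w2, w1Rw2]
12. r, w2   [¬∧-rule on 11 (branches; this branch)]
Accessibility: w0Rw0, w0Rw1, w1Rw0, w1Rw1, w1Rw2, w2Rw1, w2Rw2
The negation has an open branch (countermodel exists).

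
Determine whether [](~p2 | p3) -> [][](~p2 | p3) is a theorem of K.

Invalid (countermodel exists)

Tableau for the negation ~([](~p2 | p3) -> [][](~p2 | p3)):
1. ~([](~p2 | p3) -> [][](~p2 | p3)), u
2. [](~p2 | p3), u
3. ~[][](~p2 | p3), u
4. ~[](~p2 | p3), v
5. ~p2 | p3, v
6. p3, v
7. ~(~p2 | p3), w
8. p2, w
9. ~p3, w
Accessibility: uRv, vRw
The negation has an open branch (countermodel exists).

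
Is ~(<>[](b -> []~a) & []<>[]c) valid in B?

Tableau for the negation <>[](b -> []~a) & []<>[]c:
1. <>[](b -> []~a) & []<>[]c, w0
2. <>[](b -> []~a), w0
3. []<>[]c, w0
4. <>[]c, w0
5. [](b -> []~a), w1
6. <>[]c, w1
7. b -> []~a, w0
8. b -> []~a, w1
9. []~a, w0
10. ~a, w0
11. ~a, w1
12. []~a, w1
13. []c, w2
14. <>[]c, w2
15. ~a, w2
16. c, w0
17. c, w2
18. []c, w3
19. b -> []~a, w3
20. ~a, w3
21. c, w1
22. c, w3
23. []~a, w3
24. []c, w4
25. c, w4
Accessibility: w0Rw0, w0Rw1, w0Rw2, w1Rw0, w1Rw1, w1Rw3, w2Rw0, w2Rw2, w2Rw4, w3Rw1, w3Rw3, w4Rw2, w4Rw4
The negation has an open branch (countermodel exists).

Not valid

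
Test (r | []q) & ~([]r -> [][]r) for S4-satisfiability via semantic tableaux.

1. (r | []q) & ~([]r -> [][]r), w0
2. r | []q, w0
3. ~([]r -> [][]r), w0
4. []r, w0
5. ~[][]r, w0
6. r, w0
7. []q, w0
8. q, w0
9. ~[]r, w1
10. r, w1
11. q, w1
12. ~r, w2
13. r, w2
Accessibility: w0Rw0, w0Rw1, w0Rw2, w1Rw1, w1Rw2, w2Rw2
Branch closes: r and ~r both at w2.
All branches of the tableau close; one closing branch shown above.

Unsatisfiable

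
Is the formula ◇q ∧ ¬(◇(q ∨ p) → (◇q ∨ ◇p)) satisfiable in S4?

Unsatisfiable (every branch closes)

1. ◇q ∧ ¬(◇(q ∨ p) → (◇q ∨ ◇p)), 0
2. ◇q, 0   [∧-rule on 1]
3. ¬(◇(q ∨ p) → (◇q ∨ ◇p)), 0   [∧-rule on 1]
4. ◇(q ∨ p), 0   [¬→-rule on 3]
5. ¬(◇q ∨ ◇p), 0   [¬→-rule on 3]
6. ¬◇q, 0   [¬∨-rule on 5]
7. ¬◇p, 0   [¬∨-rule on 5]
8. ¬q, 0   [¬◇-rule on 6 via 0R0]
9. ¬p, 0   [¬◇-rule on 7 via 0R0]
10. q, 1   [◇-rule on 2: fresh world 1, 0R1]
11. ¬q, 1   [¬◇-rule on 6 via 0R1]
Accessibility: 0R0, 0R1, 1R1
Branch closes: q and ¬q both at 1.
All branches of the tableau close; one closing branch shown above.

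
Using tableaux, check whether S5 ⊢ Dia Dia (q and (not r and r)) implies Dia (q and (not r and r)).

Tableau for the negation not (Dia Dia (q and (not r and r)) implies Dia (q and (not r and r))):
1. not (Dia Dia (q and (not r and r)) implies Dia (q and (not r and r))), u
2. Dia Dia (q and (not r and r)), u
3. not Dia (q and (not r and r)), u
4. not (q and (not r and r)), u
5. not (not r and r), u
6. not r, u
7. Dia (q and (not r and r)), v
8. not (q and (not r and r)), v
9. not (not r and r), v
10. not r, v
11. q and (not r and r), w
12. q, w
13. not r and r, w
14. not r, w
15. r, w
Accessibility: uRu, uRv, uRw, vRu, vRv, vRw, wRu, wRv, wRw
Branch closes: r and not r both at w.
All branches of the negation close; one closing branch shown above.

Yes, valid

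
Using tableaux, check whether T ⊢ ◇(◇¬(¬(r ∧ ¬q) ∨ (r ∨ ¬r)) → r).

Tableau for the negation ¬◇(◇¬(¬(r ∧ ¬q) ∨ (r ∨ ¬r)) → r):
1. ¬◇(◇¬(¬(r ∧ ¬q) ∨ (r ∨ ¬r)) → r), u
2. ¬(◇¬(¬(r ∧ ¬q) ∨ (r ∨ ¬r)) → r), u   [¬◇-rule on 1 via uRu]
3. ◇¬(¬(r ∧ ¬q) ∨ (r ∨ ¬r)), u   [¬→-rule on 2]
4. ¬r, u   [¬→-rule on 2]
5. ¬(¬(r ∧ ¬q) ∨ (r ∨ ¬r)), v   [◇-rule on 3: fresh world v, uRv]
6. r ∧ ¬q, v   [¬∨-rule on 5]
7. ¬(r ∨ ¬r), v   [¬∨-rule on 5]
8. r, v   [∧-rule on 6]
9. ¬q, v   [∧-rule on 6]
10. ¬r, v   [¬∨-rule on 7]
Accessibility: uRu, uRv, vRv
Branch closes: r and ¬r both at v.
Every branch of the negation's tableau closes; the branch above is one of them.

Valid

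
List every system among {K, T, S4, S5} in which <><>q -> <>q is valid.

S4, S5

S4-tableau for the negation ~(<><>q -> <>q):
1. ~(<><>q -> <>q), w0
2. <><>q, w0
3. ~<>q, w0
4. ~q, w0
5. <>q, w1
6. ~q, w1
7. q, w2
8. ~q, w2
Accessibility: w0Rw0, w0Rw1, w0Rw2, w1Rw1, w1Rw2, w2Rw2
Branch closes: q and ~q both at w2.
Every branch closes (one shown): valid in S4, hence also in S5 (every theorem of S4 is a theorem of S5).
T-tableau for the negation ~(<><>q -> <>q):
1. ~(<><>q -> <>q), w0
2. <><>q, w0
3. ~<>q, w0
4. ~q, w0
5. <>q, w1
6. ~q, w1
7. q, w2
Accessibility: w0Rw0, w0Rw1, w1Rw1, w1Rw2, w2Rw2
Complete open branch: countermodel on a T-frame, so not valid in T, nor in K (the same frame is also a K-frame).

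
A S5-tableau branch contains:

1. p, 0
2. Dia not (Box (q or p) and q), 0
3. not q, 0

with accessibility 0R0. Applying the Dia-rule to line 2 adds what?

a fresh world 1 with 0R1, and not (Box (q or p) and q) at 1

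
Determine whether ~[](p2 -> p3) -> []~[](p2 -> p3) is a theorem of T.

Tableau for the negation ~(~[](p2 -> p3) -> []~[](p2 -> p3)):
1. ~(~[](p2 -> p3) -> []~[](p2 -> p3)), u
2. ~[](p2 -> p3), u
3. ~[]~[](p2 -> p3), u
4. ~(p2 -> p3), v
5. p2, v
6. ~p3, v
7. [](p2 -> p3), w
8. p2 -> p3, w
9. p3, w
Accessibility: uRu, uRv, uRw, vRv, wRw
The negation has an open branch (countermodel exists).

No, not valid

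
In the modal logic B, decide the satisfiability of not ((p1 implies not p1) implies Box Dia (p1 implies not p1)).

Unsatisfiable (every branch closes)

1. not ((p1 implies not p1) implies Box Dia (p1 implies not p1)), u
2. p1 implies not p1, u   [neg-implies-rule on 1]
3. not Box Dia (p1 implies not p1), u   [neg-implies-rule on 1]
4. not p1, u   [implies-rule on 2 (branches; this branch)]
5. not Dia (p1 implies not p1), v   [neg-Box-rule on 3: fresh world v, uRv]
6. not (p1 implies not p1), u   [neg-Dia-rule on 5 via vRu]
7. p1, u   [neg-implies-rule on 6]
Accessibility: uRu, uRv, vRu, vRv
Branch closes: p1 and not p1 both at u.
(One branch shown.) All branches close.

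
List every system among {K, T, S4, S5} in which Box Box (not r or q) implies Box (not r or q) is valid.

T, S4, S5

T-tableau for the negation not (Box Box (not r or q) implies Box (not r or q)):
1. not (Box Box (not r or q) implies Box (not r or q)), 0
2. Box Box (not r or q), 0
3. not Box (not r or q), 0
4. Box (not r or q), 0
5. not r or q, 0
6. q, 0
7. not (not r or q), 1
8. r, 1
9. not q, 1
10. Box (not r or q), 1
11. not r or q, 1
12. q, 1
Accessibility: 0R0, 0R1, 1R1
Branch closes: q and not q both at 1.
Every branch closes (one shown): valid in T, hence also in S4, S5 (every theorem of T is a theorem of S4 and S5).
K-tableau for the negation not (Box Box (not r or q) implies Box (not r or q)):
1. not (Box Box (not r or q) implies Box (not r or q)), 0
2. Box Box (not r or q), 0
3. not Box (not r or q), 0
4. not (not r or q), 1
5. r, 1
6. not q, 1
7. Box (not r or q), 1
Accessibility: 0R1
Complete open branch: countermodel on a K-frame, so not valid in K.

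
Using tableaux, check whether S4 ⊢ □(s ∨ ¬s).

Valid in S4

Tableau for the negation ¬□(s ∨ ¬s):
1. ¬□(s ∨ ¬s), 0
2. ¬(s ∨ ¬s), 1
3. ¬s, 1
4. s, 1
Accessibility: 0R0, 0R1, 1R1
Branch closes: s and ¬s both at 1.
Every branch of the negation's tableau closes; the branch above is one of them.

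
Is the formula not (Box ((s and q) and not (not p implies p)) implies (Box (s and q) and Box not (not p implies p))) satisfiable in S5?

1. not (Box ((s and q) and not (not p implies p)) implies (Box (s and q) and Box not (not p implies p))), u
2. Box ((s and q) and not (not p implies p)), u
3. not (Box (s and q) and Box not (not p implies p)), u
4. (s and q) and not (not p implies p), u
5. s and q, u
6. not (not p implies p), u
7. s, u
8. q, u
9. not p, u
10. not Box not (not p implies p), u
11. not p implies p, v
12. (s and q) and not (not p implies p), v
13. s and q, v
14. not (not p implies p), v
15. s, v
16. q, v
17. not p, v
18. p, v
Accessibility: uRu, uRv, vRu, vRv
Branch closes: p and not p both at v.
(One branch shown.) All branches close.

Unsatisfiable (every branch closes)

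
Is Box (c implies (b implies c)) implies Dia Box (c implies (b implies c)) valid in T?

Tableau for the negation not (Box (c implies (b implies c)) implies Dia Box (c implies (b implies c))):
1. not (Box (c implies (b implies c)) implies Dia Box (c implies (b implies c))), 0
2. Box (c implies (b implies c)), 0
3. not Dia Box (c implies (b implies c)), 0
4. c implies (b implies c), 0
5. not Box (c implies (b implies c)), 0
6. b implies c, 0
7. c, 0
8. not (c implies (b implies c)), 1
9. c, 1
10. not (b implies c), 1
11. b, 1
12. not c, 1
Accessibility: 0R0, 0R1, 1R1
Branch closes: c and not c both at 1.
All branches of the negation close; one closing branch shown above.

Valid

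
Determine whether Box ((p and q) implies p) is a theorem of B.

Tableau for the negation not Box ((p and q) implies p):
1. not Box ((p and q) implies p), w0
2. not ((p and q) implies p), w1
3. p and q, w1
4. not p, w1
5. p, w1
6. q, w1
Accessibility: w0Rw0, w0Rw1, w1Rw0, w1Rw1
Branch closes: p and not p both at w1.
All branches of the negation close; one closing branch shown above.

Yes, valid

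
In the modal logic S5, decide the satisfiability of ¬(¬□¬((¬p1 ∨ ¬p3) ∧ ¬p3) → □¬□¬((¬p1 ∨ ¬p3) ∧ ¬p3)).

1. ¬(¬□¬((¬p1 ∨ ¬p3) ∧ ¬p3) → □¬□¬((¬p1 ∨ ¬p3) ∧ ¬p3)), u
2. ¬□¬((¬p1 ∨ ¬p3) ∧ ¬p3), u
3. ¬□¬□¬((¬p1 ∨ ¬p3) ∧ ¬p3), u
4. (¬p1 ∨ ¬p3) ∧ ¬p3, v
5. ¬p1 ∨ ¬p3, v
6. ¬p3, v
7. □¬((¬p1 ∨ ¬p3) ∧ ¬p3), w
8. ¬((¬p1 ∨ ¬p3) ∧ ¬p3), u
9. ¬((¬p1 ∨ ¬p3) ∧ ¬p3), v
10. ¬((¬p1 ∨ ¬p3) ∧ ¬p3), w
11. ¬(¬p1 ∨ ¬p3), u
12. p1, u
13. p3, u
14. ¬(¬p1 ∨ ¬p3), v
15. p1, v
16. p3, v
Accessibility: uRu, uRv, uRw, vRu, vRv, vRw, wRu, wRv, wRw
Branch closes: p3 and ¬p3 both at v.
All branches of the tableau close; one closing branch shown above.

Unsatisfiable (every branch closes)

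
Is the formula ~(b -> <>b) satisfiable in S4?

No, unsatisfiable

1. ~(b -> <>b), 0
2. b, 0
3. ~<>b, 0
4. ~b, 0
Accessibility: 0R0
Branch closes: b and ~b both at 0.
(One branch shown.) All branches close.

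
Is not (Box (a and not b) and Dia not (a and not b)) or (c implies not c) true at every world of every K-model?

Tableau for the negation not (not (Box (a and not b) and Dia not (a and not b)) or (c implies not c)):
1. not (not (Box (a and not b) and Dia not (a and not b)) or (c implies not c)), w0
2. Box (a and not b) and Dia not (a and not b), w0
3. not (c implies not c), w0
4. Box (a and not b), w0
5. Dia not (a and not b), w0
6. c, w0
7. not (a and not b), w1
8. a and not b, w1
9. a, w1
10. not b, w1
11. b, w1
Accessibility: w0Rw1
Branch closes: b and not b both at w1.
All branches of the negation close; one closing branch shown above.

Yes, valid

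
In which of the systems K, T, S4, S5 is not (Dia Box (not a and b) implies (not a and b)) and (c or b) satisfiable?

S5-tableau for the formula:
1. not (Dia Box (not a and b) implies (not a and b)) and (c or b), 0
2. not (Dia Box (not a and b) implies (not a and b)), 0   [and-rule on 1]
3. c or b, 0   [and-rule on 1]
4. Dia Box (not a and b), 0   [neg-implies-rule on 2]
5. not (not a and b), 0   [neg-implies-rule on 2]
6. b, 0   [or-rule on 3 (branches; this branch)]
7. a, 0   [neg-and-rule on 5 (branches; this branch)]
8. Box (not a and b), 1   [Dia-rule on 4: fresh world 1, 0R1]
9. not a and b, 0   [Box-rule on 8 via 1R0]
10. not a, 0   [and-rule on 9]
Accessibility: 0R0, 0R1, 1R0, 1R1
Branch closes: a and not a both at 0.
Every branch closes (one shown): unsatisfiable in S5.
S4-tableau for the formula:
1. not (Dia Box (not a and b) implies (not a and b)) and (c or b), 0
2. not (Dia Box (not a and b) implies (not a and b)), 0   [and-rule on 1]
3. c or b, 0   [and-rule on 1]
4. Dia Box (not a and b), 0   [neg-implies-rule on 2]
5. not (not a and b), 0   [neg-implies-rule on 2]
6. b, 0   [or-rule on 3 (branches; this branch)]
7. a, 0   [neg-and-rule on 5 (branches; this branch)]
8. Box (not a and b), 1   [Dia-rule on 4: fresh world 1, 0R1]
9. not a and b, 1   [Box-rule on 8 via 1R1]
10. not a, 1   [and-rule on 9]
11. b, 1   [and-rule on 9]
Accessibility: 0R0, 0R1, 1R1
Complete open branch: satisfiable in S4, hence also in K, T (this S4-model is also a K-model and a T-model).

K, T, S4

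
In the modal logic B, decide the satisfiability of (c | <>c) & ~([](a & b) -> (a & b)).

1. (c | <>c) & ~([](a & b) -> (a & b)), u
2. c | <>c, u
3. ~([](a & b) -> (a & b)), u
4. [](a & b), u
5. ~(a & b), u
6. a & b, u
7. a, u
8. b, u
9. <>c, u
10. ~b, u
Accessibility: uRu
Branch closes: b and ~b both at u.
(One branch shown.) All branches close.

No, unsatisfiable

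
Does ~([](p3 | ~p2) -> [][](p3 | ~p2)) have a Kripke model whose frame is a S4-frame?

1. ~([](p3 | ~p2) -> [][](p3 | ~p2)), w0
2. [](p3 | ~p2), w0
3. ~[][](p3 | ~p2), w0
4. p3 | ~p2, w0
5. ~p2, w0
6. ~[](p3 | ~p2), w1
7. p3 | ~p2, w1
8. ~p2, w1
9. ~(p3 | ~p2), w2
10. ~p3, w2
11. p2, w2
12. p3 | ~p2, w2
13. ~p2, w2
Accessibility: w0Rw0, w0Rw1, w0Rw2, w1Rw1, w1Rw2, w2Rw2
Branch closes: p2 and ~p2 both at w2.
All branches of the tableau close; one closing branch shown above.

No, unsatisfiable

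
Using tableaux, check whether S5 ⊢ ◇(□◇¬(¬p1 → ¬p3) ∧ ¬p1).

Tableau for the negation ¬◇(□◇¬(¬p1 → ¬p3) ∧ ¬p1):
1. ¬◇(□◇¬(¬p1 → ¬p3) ∧ ¬p1), 0
2. ¬(□◇¬(¬p1 → ¬p3) ∧ ¬p1), 0
3. p1, 0
Accessibility: 0R0
The negation has an open branch (countermodel exists).

No, not valid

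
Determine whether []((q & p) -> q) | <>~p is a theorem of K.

Tableau for the negation ~([]((q & p) -> q) | <>~p):
1. ~([]((q & p) -> q) | <>~p), 0
2. ~[]((q & p) -> q), 0   [~|-rule on 1]
3. ~<>~p, 0   [~|-rule on 1]
4. ~((q & p) -> q), 1   [~[]-rule on 2: fresh world 1, 0R1]
5. q & p, 1   [~->-rule on 4]
6. ~q, 1   [~->-rule on 4]
7. q, 1   [&-rule on 5]
8. p, 1   [&-rule on 5]
Accessibility: 0R1
Branch closes: q and ~q both at 1.
Every branch of the negation's tableau closes; the branch above is one of them.

Valid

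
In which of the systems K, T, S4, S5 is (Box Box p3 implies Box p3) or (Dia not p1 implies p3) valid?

T-tableau for the negation not ((Box Box p3 implies Box p3) or (Dia not p1 implies p3)):
1. not ((Box Box p3 implies Box p3) or (Dia not p1 implies p3)), 0
2. not (Box Box p3 implies Box p3), 0   [neg-or-rule on 1]
3. not (Dia not p1 implies p3), 0   [neg-or-rule on 1]
4. Box Box p3, 0   [neg-implies-rule on 2]
5. not Box p3, 0   [neg-implies-rule on 2]
6. Dia not p1, 0   [neg-implies-rule on 3]
7. not p3, 0   [neg-implies-rule on 3]
8. Box p3, 0   [Box-rule on 4 via 0R0]
9. p3, 0   [Box-rule on 8 via 0R0]
Accessibility: 0R0
Branch closes: p3 and not p3 both at 0.
Every branch closes (one shown): valid in T, hence also in S4, S5 (every theorem of T is a theorem of S4 and S5).
K-tableau for the negation not ((Box Box p3 implies Box p3) or (Dia not p1 implies p3)):
1. not ((Box Box p3 implies Box p3) or (Dia not p1 implies p3)), 0
2. not (Box Box p3 implies Box p3), 0   [neg-or-rule on 1]
3. not (Dia not p1 implies p3), 0   [neg-or-rule on 1]
4. Box Box p3, 0   [neg-implies-rule on 2]
5. not Box p3, 0   [neg-implies-rule on 2]
6. Dia not p1, 0   [neg-implies-rule on 3]
7. not p3, 0   [neg-implies-rule on 3]
8. not p3, 1   [neg-Box-rule on 5: fresh world 1, 0R1]
9. Box p3, 1   [Box-rule on 4 via 0R1]
10. not p1, 2   [Dia-rule on 6: fresh world 2, 0R2]
11. Box p3, 2   [Box-rule on 4 via 0R2]
Accessibility: 0R1, 0R2
Complete open branch: countermodel on a K-frame, so not valid in K.

T, S4, S5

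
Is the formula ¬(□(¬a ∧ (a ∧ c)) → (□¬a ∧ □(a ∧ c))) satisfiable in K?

Unsatisfiable

1. ¬(□(¬a ∧ (a ∧ c)) → (□¬a ∧ □(a ∧ c))), w0
2. □(¬a ∧ (a ∧ c)), w0   [¬→-rule on 1]
3. ¬(□¬a ∧ □(a ∧ c)), w0   [¬→-rule on 1]
4. ¬□(a ∧ c), w0   [¬∧-rule on 3 (branches; this branch)]
5. ¬(a ∧ c), w1   [¬□-rule on 4: fresh world w1, w0Rw1]
6. ¬a ∧ (a ∧ c), w1   [□-rule on 2 via w0Rw1]
7. ¬a, w1   [∧-rule on 6]
8. a ∧ c, w1   [∧-rule on 6]
9. a, w1   [∧-rule on 8]
10. c, w1   [∧-rule on 8]
Accessibility: w0Rw1
Branch closes: a and ¬a both at w1.
Every branch closes; the branch above is one of them.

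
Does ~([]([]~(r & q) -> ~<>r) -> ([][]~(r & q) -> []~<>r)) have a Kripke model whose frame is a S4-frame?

1. ~([]([]~(r & q) -> ~<>r) -> ([][]~(r & q) -> []~<>r)), 0
2. []([]~(r & q) -> ~<>r), 0
3. ~([][]~(r & q) -> []~<>r), 0
4. [][]~(r & q), 0
5. ~[]~<>r, 0
6. []~(r & q) -> ~<>r, 0
7. []~(r & q), 0
8. ~(r & q), 0
9. ~[]~(r & q), 0
10. ~q, 0
11. <>r, 1
12. []~(r & q) -> ~<>r, 1
13. []~(r & q), 1
14. ~(r & q), 1
15. ~<>r, 1
16. ~r, 1
17. ~q, 1
18. r & q, 2
19. r, 2
20. q, 2
21. []~(r & q) -> ~<>r, 2
22. []~(r & q), 2
23. ~(r & q), 2
24. ~<>r, 2
25. ~r, 2
Accessibility: 0R0, 0R1, 0R2, 1R1, 2R2
Branch closes: r and ~r both at 2.
Every branch closes; the branch above is one of them.

Unsatisfiable (every branch closes)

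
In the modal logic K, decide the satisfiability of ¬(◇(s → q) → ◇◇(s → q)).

1. ¬(◇(s → q) → ◇◇(s → q)), 0
2. ◇(s → q), 0   [¬→-rule on 1]
3. ¬◇◇(s → q), 0   [¬→-rule on 1]
4. s → q, 1   [◇-rule on 2: fresh world 1, 0R1]
5. ¬◇(s → q), 1   [¬◇-rule on 3 via 0R1]
6. q, 1   [→-rule on 4 (branches; this branch)]
Accessibility: 0R1

Satisfiable (open branch found)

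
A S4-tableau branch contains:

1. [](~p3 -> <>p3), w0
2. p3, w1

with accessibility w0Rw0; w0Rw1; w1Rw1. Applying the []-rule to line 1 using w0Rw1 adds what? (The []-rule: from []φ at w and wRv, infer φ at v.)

~p3 -> <>p3, w1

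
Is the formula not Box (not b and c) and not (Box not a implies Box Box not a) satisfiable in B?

1. not Box (not b and c) and not (Box not a implies Box Box not a), 0
2. not Box (not b and c), 0
3. not (Box not a implies Box Box not a), 0
4. Box not a, 0
5. not Box Box not a, 0
6. not a, 0
7. not (not b and c), 1
8. not a, 1
9. not c, 1
10. not Box not a, 2
11. not a, 2
12. a, 3
Accessibility: 0R0, 0R1, 0R2, 1R0, 1R1, 2R0, 2R2, 2R3, 3R2, 3R3

Satisfiable (open branch found)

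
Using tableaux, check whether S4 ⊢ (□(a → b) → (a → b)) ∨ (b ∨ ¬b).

Yes, valid

Tableau for the negation ¬((□(a → b) → (a → b)) ∨ (b ∨ ¬b)):
1. ¬((□(a → b) → (a → b)) ∨ (b ∨ ¬b)), u
2. ¬(□(a → b) → (a → b)), u   [¬∨-rule on 1]
3. ¬(b ∨ ¬b), u   [¬∨-rule on 1]
4. □(a → b), u   [¬→-rule on 2]
5. ¬(a → b), u   [¬→-rule on 2]
6. ¬b, u   [¬∨-rule on 3]
7. b, u   [¬∨-rule on 3]
Accessibility: uRu
Branch closes: b and ¬b both at u.
All branches of the negation close; one closing branch shown above.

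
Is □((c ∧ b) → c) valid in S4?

Tableau for the negation ¬□((c ∧ b) → c):
1. ¬□((c ∧ b) → c), w0
2. ¬((c ∧ b) → c), w1
3. c ∧ b, w1
4. ¬c, w1
5. c, w1
6. b, w1
Accessibility: w0Rw0, w0Rw1, w1Rw1
Branch closes: c and ¬c both at w1.
Every branch of the negation's tableau closes; the branch above is one of them.

Valid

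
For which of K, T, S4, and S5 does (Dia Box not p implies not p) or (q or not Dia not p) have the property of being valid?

S5-tableau for the negation not ((Dia Box not p implies not p) or (q or not Dia not p)):
1. not ((Dia Box not p implies not p) or (q or not Dia not p)), 0
2. not (Dia Box not p implies not p), 0   [neg-or-rule on 1]
3. not (q or not Dia not p), 0   [neg-or-rule on 1]
4. Dia Box not p, 0   [neg-implies-rule on 2]
5. p, 0   [neg-implies-rule on 2]
6. not q, 0   [neg-or-rule on 3]
7. Dia not p, 0   [neg-or-rule on 3]
8. Box not p, 1   [Dia-rule on 4: fresh world 1, 0R1]
9. not p, 0   [Box-rule on 8 via 1R0]
Accessibility: 0R0, 0R1, 1R0, 1R1
Branch closes: p and not p both at 0.
Every branch closes (one shown): valid in S5.
S4-tableau for the negation not ((Dia Box not p implies not p) or (q or not Dia not p)):
1. not ((Dia Box not p implies not p) or (q or not Dia not p)), 0
2. not (Dia Box not p implies not p), 0   [neg-or-rule on 1]
3. not (q or not Dia not p), 0   [neg-or-rule on 1]
4. Dia Box not p, 0   [neg-implies-rule on 2]
5. p, 0   [neg-implies-rule on 2]
6. not q, 0   [neg-or-rule on 3]
7. Dia not p, 0   [neg-or-rule on 3]
8. Box not p, 1   [Dia-rule on 4: fresh world 1, 0R1]
9. not p, 1   [Box-rule on 8 via 1R1]
10. not p, 2   [Dia-rule on 7: fresh world 2, 0R2]
Accessibility: 0R0, 0R1, 0R2, 1R1, 2R2
Complete open branch: countermodel on an S4-frame, so not valid in S4, nor in K, T (the same frame is also a K-frame and a T-frame).

S5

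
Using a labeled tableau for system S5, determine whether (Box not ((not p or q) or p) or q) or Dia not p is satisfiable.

1. (Box not ((not p or q) or p) or q) or Dia not p, u
2. Dia not p, u   [or-rule on 1 (branches; this branch)]
3. not p, v   [Dia-rule on 2: fresh world v, uRv]
Accessibility: uRu, uRv, vRu, vRv

Satisfiable (open branch found)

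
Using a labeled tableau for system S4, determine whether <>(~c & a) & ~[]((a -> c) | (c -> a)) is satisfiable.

Unsatisfiable (every branch closes)

1. <>(~c & a) & ~[]((a -> c) | (c -> a)), u
2. <>(~c & a), u
3. ~[]((a -> c) | (c -> a)), u
4. ~c & a, v
5. ~c, v
6. a, v
7. ~((a -> c) | (c -> a)), w
8. ~(a -> c), w
9. ~(c -> a), w
10. a, w
11. ~c, w
12. c, w
13. ~a, w
Accessibility: uRu, uRv, uRw, vRv, wRw
Branch closes: c and ~c both at w.
(One branch shown.) All branches close.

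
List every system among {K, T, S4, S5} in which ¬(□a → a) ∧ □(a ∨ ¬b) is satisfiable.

K

K-tableau for the formula:
1. ¬(□a → a) ∧ □(a ∨ ¬b), w0
2. ¬(□a → a), w0
3. □(a ∨ ¬b), w0
4. □a, w0
5. ¬a, w0
Complete open branch: satisfiable in K.
T-tableau for the formula:
1. ¬(□a → a) ∧ □(a ∨ ¬b), w0
2. ¬(□a → a), w0
3. □(a ∨ ¬b), w0
4. □a, w0
5. ¬a, w0
6. a ∨ ¬b, w0
7. a, w0
Accessibility: w0Rw0
Branch closes: a and ¬a both at w0.
Every branch closes (one shown): unsatisfiable in T, hence also in S4, S5 (every S4/S5-frame is a T-frame).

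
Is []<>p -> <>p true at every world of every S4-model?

Valid

Tableau for the negation ~([]<>p -> <>p):
1. ~([]<>p -> <>p), w0
2. []<>p, w0
3. ~<>p, w0
4. <>p, w0
5. ~p, w0
6. p, w1
7. <>p, w1
8. ~p, w1
Accessibility: w0Rw0, w0Rw1, w1Rw1
Branch closes: p and ~p both at w1.
All branches of the negation close; one closing branch shown above.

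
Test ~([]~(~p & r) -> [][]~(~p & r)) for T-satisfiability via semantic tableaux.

1. ~([]~(~p & r) -> [][]~(~p & r)), w0
2. []~(~p & r), w0
3. ~[][]~(~p & r), w0
4. ~(~p & r), w0
5. ~r, w0
6. ~[]~(~p & r), w1
7. ~(~p & r), w1
8. ~r, w1
9. ~p & r, w2
10. ~p, w2
11. r, w2
Accessibility: w0Rw0, w0Rw1, w1Rw1, w1Rw2, w2Rw2

Satisfiable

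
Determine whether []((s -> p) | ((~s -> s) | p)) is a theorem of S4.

Tableau for the negation ~[]((s -> p) | ((~s -> s) | p)):
1. ~[]((s -> p) | ((~s -> s) | p)), u
2. ~((s -> p) | ((~s -> s) | p)), v
3. ~(s -> p), v
4. ~((~s -> s) | p), v
5. s, v
6. ~p, v
7. ~(~s -> s), v
8. ~s, v
Accessibility: uRu, uRv, vRv
Branch closes: s and ~s both at v.
Every branch of the negation's tableau closes; the branch above is one of them.

Yes, valid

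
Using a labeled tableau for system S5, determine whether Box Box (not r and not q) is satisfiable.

1. Box Box (not r and not q), u
2. Box (not r and not q), u   [Box-rule on 1 via uRu]
3. not r and not q, u   [Box-rule on 2 via uRu]
4. not r, u   [and-rule on 3]
5. not q, u   [and-rule on 3]
Accessibility: uRu

Satisfiable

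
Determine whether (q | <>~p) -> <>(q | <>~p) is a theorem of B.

Valid

Tableau for the negation ~((q | <>~p) -> <>(q | <>~p)):
1. ~((q | <>~p) -> <>(q | <>~p)), u
2. q | <>~p, u   [~->-rule on 1]
3. ~<>(q | <>~p), u   [~->-rule on 1]
4. ~(q | <>~p), u   [~<>-rule on 3 via uRu]
5. ~q, u   [~|-rule on 4]
6. ~<>~p, u   [~|-rule on 4]
7. p, u   [~<>-rule on 6 via uRu]
8. <>~p, u   [|-rule on 2 (branches; this branch)]
9. ~p, v   [<>-rule on 8: fresh world v, uRv]
10. ~(q | <>~p), v   [~<>-rule on 3 via uRv]
11. ~q, v   [~|-rule on 10]
12. ~<>~p, v   [~|-rule on 10]
13. p, v   [~<>-rule on 6 via uRv]
Accessibility: uRu, uRv, vRu, vRv
Branch closes: p and ~p both at v.
All branches of the negation close; one closing branch shown above.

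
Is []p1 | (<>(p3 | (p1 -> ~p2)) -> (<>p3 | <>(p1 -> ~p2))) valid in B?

Valid

Tableau for the negation ~([]p1 | (<>(p3 | (p1 -> ~p2)) -> (<>p3 | <>(p1 -> ~p2)))):
1. ~([]p1 | (<>(p3 | (p1 -> ~p2)) -> (<>p3 | <>(p1 -> ~p2)))), w0
2. ~[]p1, w0
3. ~(<>(p3 | (p1 -> ~p2)) -> (<>p3 | <>(p1 -> ~p2))), w0
4. <>(p3 | (p1 -> ~p2)), w0
5. ~(<>p3 | <>(p1 -> ~p2)), w0
6. ~<>p3, w0
7. ~<>(p1 -> ~p2), w0
8. ~p3, w0
9. ~(p1 -> ~p2), w0
10. p1, w0
11. p2, w0
12. ~p1, w1
13. ~p3, w1
14. ~(p1 -> ~p2), w1
15. p1, w1
16. p2, w1
Accessibility: w0Rw0, w0Rw1, w1Rw0, w1Rw1
Branch closes: p1 and ~p1 both at w1.
Every branch of the negation's tableau closes; the branch above is one of them.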